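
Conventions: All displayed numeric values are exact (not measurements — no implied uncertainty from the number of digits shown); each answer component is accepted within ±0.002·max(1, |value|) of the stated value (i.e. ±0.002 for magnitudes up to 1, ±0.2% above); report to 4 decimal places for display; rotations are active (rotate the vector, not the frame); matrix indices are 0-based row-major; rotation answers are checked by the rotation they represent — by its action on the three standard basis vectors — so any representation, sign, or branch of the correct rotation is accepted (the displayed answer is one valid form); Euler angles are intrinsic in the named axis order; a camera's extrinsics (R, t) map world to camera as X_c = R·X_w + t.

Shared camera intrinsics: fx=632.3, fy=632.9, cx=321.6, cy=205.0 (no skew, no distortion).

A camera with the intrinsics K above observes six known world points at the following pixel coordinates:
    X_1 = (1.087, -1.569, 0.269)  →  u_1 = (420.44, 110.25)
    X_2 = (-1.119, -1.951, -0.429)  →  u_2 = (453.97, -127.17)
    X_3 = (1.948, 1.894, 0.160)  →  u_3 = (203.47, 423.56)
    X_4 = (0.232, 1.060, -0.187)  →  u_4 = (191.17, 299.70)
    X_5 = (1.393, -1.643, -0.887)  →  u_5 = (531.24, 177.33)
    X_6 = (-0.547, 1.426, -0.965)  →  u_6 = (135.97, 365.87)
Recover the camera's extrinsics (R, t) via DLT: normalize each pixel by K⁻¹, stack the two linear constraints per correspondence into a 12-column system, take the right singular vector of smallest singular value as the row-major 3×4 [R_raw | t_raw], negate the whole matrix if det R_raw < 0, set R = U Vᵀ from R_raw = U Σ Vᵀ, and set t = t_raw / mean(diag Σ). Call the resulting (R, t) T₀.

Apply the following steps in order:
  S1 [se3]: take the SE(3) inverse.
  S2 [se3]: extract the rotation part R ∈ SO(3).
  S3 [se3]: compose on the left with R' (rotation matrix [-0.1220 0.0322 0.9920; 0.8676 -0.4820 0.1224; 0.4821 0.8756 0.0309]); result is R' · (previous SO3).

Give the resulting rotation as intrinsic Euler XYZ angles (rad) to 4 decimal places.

source (pnp_recover): camera pose = R=[0.3662 -0.6978 -0.6156; 0.5500 0.6959 -0.4617; 0.7506 -0.1695 0.6387], t=(-0.3999, -0.2701, 4.6797)
after S1 (invert_se3): R=[0.3662 0.5500 0.7506; -0.6978 0.6959 -0.1695; -0.6156 -0.4617 0.6387], t=(-3.2175, 0.7020, -3.3596)
after S2 (rot_of_se3): [0.3662 0.5500 0.7506; -0.6978 0.6959 -0.1695; -0.6156 -0.4617 0.6387]
after S3 (compose_so3): [-0.6778 -0.5027 0.5365; 0.5787 0.0852 0.8110; -0.4535 0.8602 0.2332]

rotation (euler_xyz) = (-1.2908, 0.5663, 2.5034)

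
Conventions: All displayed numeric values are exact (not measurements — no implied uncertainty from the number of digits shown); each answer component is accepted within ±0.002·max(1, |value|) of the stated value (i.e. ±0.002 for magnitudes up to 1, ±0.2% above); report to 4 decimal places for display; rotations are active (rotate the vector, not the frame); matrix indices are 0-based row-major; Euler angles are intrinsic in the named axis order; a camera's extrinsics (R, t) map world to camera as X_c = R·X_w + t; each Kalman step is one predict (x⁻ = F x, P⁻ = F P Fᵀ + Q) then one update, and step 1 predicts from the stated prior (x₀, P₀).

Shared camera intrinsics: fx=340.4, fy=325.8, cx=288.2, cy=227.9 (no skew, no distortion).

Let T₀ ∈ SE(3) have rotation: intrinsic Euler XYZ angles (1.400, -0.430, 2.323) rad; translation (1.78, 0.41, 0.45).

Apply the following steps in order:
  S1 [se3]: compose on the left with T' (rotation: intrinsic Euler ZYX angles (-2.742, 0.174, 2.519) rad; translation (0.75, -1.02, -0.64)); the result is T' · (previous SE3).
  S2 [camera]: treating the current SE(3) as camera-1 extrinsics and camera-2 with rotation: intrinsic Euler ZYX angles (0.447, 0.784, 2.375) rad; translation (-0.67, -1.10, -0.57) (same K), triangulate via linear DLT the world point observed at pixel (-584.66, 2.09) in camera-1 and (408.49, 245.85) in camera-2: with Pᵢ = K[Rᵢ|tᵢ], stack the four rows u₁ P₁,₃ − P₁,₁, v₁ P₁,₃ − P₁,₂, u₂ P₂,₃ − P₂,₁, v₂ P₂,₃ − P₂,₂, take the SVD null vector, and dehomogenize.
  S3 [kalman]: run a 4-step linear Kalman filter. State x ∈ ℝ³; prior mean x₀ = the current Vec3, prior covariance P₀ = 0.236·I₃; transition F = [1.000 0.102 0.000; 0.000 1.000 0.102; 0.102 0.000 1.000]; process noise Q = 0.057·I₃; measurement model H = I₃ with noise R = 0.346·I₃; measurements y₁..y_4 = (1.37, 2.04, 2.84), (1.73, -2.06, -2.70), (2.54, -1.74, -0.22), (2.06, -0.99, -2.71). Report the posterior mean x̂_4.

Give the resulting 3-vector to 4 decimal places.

after S1 (compose_se3): R=[0.3326 0.5975 0.7296; 0.9223 -0.0445 -0.3840; -0.1970 0.8006 -0.5659], t=(-1.0765, -1.1449, -1.0727)
after S2 (triangulate): (-0.0384, 0.9362, -1.8562)
after S3 (kf_track): (1.6255, -0.8063, -1.1893)

result = (1.6255, -0.8063, -1.1893)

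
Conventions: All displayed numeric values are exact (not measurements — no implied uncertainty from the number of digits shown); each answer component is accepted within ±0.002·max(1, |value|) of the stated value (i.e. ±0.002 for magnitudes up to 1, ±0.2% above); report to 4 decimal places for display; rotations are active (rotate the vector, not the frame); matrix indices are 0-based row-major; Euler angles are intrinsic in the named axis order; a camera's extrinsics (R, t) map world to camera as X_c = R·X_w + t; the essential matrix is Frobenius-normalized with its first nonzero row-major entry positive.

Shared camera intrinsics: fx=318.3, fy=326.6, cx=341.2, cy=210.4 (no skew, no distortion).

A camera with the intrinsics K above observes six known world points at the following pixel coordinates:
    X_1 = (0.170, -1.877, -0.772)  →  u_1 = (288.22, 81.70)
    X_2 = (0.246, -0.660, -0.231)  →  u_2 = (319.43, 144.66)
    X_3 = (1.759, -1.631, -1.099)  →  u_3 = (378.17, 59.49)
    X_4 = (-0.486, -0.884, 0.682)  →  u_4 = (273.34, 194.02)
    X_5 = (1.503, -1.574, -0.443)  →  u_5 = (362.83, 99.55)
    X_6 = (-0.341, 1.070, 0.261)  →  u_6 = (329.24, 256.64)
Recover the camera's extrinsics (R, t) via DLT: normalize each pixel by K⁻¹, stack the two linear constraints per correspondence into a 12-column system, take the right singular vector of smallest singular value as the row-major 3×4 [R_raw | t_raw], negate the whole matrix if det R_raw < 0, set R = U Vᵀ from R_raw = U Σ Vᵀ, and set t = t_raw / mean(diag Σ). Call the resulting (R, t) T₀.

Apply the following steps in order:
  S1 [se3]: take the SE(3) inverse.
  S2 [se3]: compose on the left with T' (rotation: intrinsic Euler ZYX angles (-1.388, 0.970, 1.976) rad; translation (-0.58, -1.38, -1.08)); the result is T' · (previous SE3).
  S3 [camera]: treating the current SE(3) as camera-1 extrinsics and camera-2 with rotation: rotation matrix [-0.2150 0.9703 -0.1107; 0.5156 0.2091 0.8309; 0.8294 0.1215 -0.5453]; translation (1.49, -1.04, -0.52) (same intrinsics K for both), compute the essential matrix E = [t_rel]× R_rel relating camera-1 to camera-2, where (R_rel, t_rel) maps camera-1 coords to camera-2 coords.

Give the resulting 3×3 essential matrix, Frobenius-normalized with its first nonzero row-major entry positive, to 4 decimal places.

source (pnp_recover): camera pose = R=[0.8966 0.4368 -0.0723; -0.2338 0.6058 0.7605; 0.3760 -0.6650 0.6454], t=(-0.2900, -0.3700, 4.5990)
after S1 (invert_se3): R=[0.8966 -0.2338 0.3760; 0.4368 0.6058 -0.6650; -0.0723 0.7605 0.6454], t=(-1.5556, 3.4090, -2.7076)
after S2 (compose_se3): R=[0.0526 -0.9076 -0.4166; -0.8664 -0.2489 0.4329; -0.4966 0.3382 -0.7994], t=(1.0154, -3.7143, 2.5776)
after S3 (essential): [0.3178 0.2651 0.5658; -0.5596 -0.1615 0.3616; -0.0993 -0.0050 0.1696]

matrix = [0.3178 0.2651 0.5658; -0.5596 -0.1615 0.3616; -0.0993 -0.0050 0.1696]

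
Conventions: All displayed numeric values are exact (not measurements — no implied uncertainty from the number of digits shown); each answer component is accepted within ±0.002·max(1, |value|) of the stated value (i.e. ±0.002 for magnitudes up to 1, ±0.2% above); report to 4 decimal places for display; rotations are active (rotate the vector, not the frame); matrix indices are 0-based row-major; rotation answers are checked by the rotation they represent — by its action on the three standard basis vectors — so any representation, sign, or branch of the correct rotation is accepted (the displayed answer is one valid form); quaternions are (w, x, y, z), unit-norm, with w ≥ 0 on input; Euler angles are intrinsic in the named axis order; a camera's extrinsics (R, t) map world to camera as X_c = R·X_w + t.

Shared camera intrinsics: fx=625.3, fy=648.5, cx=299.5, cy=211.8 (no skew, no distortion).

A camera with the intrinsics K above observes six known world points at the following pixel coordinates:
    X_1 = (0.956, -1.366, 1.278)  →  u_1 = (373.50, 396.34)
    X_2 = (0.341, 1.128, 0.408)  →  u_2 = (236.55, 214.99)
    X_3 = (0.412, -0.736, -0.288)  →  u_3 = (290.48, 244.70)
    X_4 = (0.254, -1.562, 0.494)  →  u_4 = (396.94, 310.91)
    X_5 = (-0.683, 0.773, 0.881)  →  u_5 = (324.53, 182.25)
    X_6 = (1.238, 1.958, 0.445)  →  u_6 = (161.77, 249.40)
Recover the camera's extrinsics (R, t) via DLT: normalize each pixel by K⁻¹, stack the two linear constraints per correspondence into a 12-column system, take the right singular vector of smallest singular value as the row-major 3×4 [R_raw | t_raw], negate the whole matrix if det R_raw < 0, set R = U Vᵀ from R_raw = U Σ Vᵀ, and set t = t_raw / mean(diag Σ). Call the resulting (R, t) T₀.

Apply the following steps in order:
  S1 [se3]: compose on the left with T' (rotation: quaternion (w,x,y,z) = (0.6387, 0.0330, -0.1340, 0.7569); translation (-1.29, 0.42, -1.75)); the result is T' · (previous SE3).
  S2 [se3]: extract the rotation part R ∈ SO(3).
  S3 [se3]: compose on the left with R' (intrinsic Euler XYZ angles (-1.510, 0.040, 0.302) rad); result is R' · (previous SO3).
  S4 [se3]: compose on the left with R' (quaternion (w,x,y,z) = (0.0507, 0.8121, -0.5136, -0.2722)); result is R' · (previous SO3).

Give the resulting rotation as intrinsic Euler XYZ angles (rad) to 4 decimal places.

rotation (euler_xyz) = (-0.5587, -0.9153, 1.8297)

source (pnp_recover): camera pose = R=[-0.6270 -0.5864 0.5129; 0.7611 -0.3206 0.5640; -0.1663 0.7439 0.6473], t=(-0.1099, -0.0900, 6.6593)
after S1 (compose_se3): R=[-0.6085 0.3292 -0.7220; -0.6727 -0.6966 0.2493; -0.4209 0.6374 0.6454], t=(-1.9895, -1.3038, 4.6458)
after S2 (rot_of_se3): [-0.6085 0.3292 -0.7220; -0.6727 -0.6966 0.2493; -0.4209 0.6374 0.6454]
after S3 (compose_so3): [-0.3974 0.5466 -0.7371; -0.4546 0.5804 0.6756; 0.7971 0.6036 0.0179]
after S4 (compose_so3): [-0.1560 -0.5893 -0.7927; 0.7122 -0.6233 0.3231; -0.6845 -0.5141 0.5169]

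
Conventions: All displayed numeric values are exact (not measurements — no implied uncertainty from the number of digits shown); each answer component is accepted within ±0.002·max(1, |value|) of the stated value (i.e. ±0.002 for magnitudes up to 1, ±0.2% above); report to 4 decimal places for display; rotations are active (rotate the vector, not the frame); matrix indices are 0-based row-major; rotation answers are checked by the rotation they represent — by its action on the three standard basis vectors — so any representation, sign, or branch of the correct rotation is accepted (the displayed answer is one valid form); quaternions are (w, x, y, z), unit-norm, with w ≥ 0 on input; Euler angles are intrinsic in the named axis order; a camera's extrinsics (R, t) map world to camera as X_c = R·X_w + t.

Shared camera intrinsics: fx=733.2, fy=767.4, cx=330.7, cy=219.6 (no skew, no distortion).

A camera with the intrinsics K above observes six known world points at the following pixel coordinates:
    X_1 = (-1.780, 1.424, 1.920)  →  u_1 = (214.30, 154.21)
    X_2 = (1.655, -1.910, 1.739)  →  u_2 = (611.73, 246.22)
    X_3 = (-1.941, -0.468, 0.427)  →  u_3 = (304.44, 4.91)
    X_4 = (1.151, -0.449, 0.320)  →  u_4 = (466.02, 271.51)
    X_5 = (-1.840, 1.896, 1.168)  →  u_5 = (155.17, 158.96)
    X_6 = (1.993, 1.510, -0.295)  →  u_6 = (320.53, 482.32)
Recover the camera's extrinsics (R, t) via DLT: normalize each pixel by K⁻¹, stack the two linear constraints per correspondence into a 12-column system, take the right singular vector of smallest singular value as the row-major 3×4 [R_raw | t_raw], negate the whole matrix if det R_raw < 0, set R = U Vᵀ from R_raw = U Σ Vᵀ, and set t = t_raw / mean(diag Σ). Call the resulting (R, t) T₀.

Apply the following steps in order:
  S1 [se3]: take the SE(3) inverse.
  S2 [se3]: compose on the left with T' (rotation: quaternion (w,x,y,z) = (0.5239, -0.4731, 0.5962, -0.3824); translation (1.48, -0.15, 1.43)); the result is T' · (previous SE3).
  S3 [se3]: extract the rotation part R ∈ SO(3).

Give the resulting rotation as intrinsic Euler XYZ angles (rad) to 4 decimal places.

source (pnp_recover): camera pose = R=[0.5061 -0.8367 0.2094; 0.8349 0.5361 0.1245; -0.2164 0.1118 0.9699], t=(0.2301, -0.3000, 6.7902)
after S1 (invert_se3): R=[0.5061 0.8349 -0.2164; -0.8367 0.5361 0.1118; 0.2094 0.1245 0.9699], t=(1.6036, -0.4061, -6.5964)
after S2 (compose_se3): R=[0.3416 0.0323 0.9393; -0.6974 -0.6613 0.2764; 0.6300 -0.7495 -0.2033], t=(-4.9667, -2.0649, 2.4409)
after S3 (rot_of_se3): [0.3416 0.0323 0.9393; -0.6974 -0.6613 0.2764; 0.6300 -0.7495 -0.2033]

rotation (euler_xyz) = (-2.2050, 1.2205, -0.0944)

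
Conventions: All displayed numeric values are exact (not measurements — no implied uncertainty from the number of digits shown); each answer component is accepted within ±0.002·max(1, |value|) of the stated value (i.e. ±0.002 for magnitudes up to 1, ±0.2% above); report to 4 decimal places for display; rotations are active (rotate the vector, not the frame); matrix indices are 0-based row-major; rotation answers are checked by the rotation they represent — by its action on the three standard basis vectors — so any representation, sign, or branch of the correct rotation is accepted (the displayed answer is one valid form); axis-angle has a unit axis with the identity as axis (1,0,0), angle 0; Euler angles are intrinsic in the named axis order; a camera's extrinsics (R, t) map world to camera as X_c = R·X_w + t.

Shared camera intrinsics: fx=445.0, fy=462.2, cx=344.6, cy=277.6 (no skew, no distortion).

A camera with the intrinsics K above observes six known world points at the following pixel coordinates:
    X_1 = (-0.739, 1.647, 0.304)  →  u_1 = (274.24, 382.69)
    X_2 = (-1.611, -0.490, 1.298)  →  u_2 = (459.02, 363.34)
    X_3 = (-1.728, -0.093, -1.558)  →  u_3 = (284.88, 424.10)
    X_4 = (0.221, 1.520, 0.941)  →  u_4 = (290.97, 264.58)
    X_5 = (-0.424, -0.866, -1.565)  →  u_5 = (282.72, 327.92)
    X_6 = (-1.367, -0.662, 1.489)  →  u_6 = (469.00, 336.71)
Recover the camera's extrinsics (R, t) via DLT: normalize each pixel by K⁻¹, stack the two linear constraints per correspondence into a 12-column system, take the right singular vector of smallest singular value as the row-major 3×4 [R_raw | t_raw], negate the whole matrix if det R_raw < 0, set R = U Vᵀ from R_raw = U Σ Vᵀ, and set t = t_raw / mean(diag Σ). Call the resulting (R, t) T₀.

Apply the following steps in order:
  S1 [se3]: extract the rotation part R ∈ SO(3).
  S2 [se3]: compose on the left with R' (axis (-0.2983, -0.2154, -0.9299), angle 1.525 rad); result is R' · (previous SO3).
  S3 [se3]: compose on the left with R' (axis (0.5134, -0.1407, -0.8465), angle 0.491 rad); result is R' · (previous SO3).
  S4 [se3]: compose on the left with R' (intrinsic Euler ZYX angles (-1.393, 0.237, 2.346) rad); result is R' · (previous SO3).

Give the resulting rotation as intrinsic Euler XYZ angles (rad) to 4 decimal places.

rotation (euler_xyz) = (-1.7877, 0.6524, -2.2995)

source (pnp_recover): camera pose = R=[-0.3831 -0.4905 0.7828; -0.9237 0.2000 -0.3267; 0.0037 -0.8482 -0.5297], t=(-0.4099, 0.0900, 5.9696)
after S1 (rot_of_se3): [-0.3831 -0.4905 0.7828; -0.9237 0.2000 -0.3267; 0.0037 -0.8482 -0.5297]
after S2 (compose_so3): [-0.9645 0.0920 -0.2475; 0.2510 0.0287 -0.9676; -0.0819 -0.9953 -0.0507]
after S3 (compose_so3): [-0.7729 0.2123 -0.5979; 0.6338 0.2148 -0.7431; -0.0294 -0.9533 -0.3006]
after S4 (compose_so3): [-0.5292 0.5928 0.6071; 0.5554 -0.2989 0.7760; 0.6415 0.7478 -0.1711]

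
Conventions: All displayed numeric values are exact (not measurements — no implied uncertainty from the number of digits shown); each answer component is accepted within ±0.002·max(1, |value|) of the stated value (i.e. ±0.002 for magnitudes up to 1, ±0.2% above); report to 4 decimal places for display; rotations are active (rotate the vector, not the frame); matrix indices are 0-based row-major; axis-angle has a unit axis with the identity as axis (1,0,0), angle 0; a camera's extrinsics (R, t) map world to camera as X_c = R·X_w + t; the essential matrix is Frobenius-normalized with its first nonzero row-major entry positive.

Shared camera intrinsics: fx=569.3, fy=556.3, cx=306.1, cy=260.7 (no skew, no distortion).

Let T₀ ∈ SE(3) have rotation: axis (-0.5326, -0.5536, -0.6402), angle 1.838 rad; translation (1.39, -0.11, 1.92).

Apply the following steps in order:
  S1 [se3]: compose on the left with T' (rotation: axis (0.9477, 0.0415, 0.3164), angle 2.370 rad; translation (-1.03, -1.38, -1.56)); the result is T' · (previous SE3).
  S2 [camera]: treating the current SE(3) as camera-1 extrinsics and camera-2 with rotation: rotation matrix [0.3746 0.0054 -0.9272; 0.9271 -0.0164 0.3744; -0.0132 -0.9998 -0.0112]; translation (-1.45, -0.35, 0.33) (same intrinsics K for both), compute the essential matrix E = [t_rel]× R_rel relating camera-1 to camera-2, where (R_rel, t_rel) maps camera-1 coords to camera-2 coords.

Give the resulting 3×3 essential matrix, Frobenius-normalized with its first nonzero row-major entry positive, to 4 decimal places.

matrix = [0.5222 0.0815 0.3365; -0.2789 -0.1265 -0.1417; 0.0269 0.6453 -0.2763]

after S1 (compose_se3): R=[0.6402 0.7625 -0.0941; -0.4140 0.2392 -0.8783; -0.6472 0.6012 0.4688], t=(1.1778, -2.1265, -2.0060)
after S2 (essential): [0.5222 0.0815 0.3365; -0.2789 -0.1265 -0.1417; 0.0269 0.6453 -0.2763]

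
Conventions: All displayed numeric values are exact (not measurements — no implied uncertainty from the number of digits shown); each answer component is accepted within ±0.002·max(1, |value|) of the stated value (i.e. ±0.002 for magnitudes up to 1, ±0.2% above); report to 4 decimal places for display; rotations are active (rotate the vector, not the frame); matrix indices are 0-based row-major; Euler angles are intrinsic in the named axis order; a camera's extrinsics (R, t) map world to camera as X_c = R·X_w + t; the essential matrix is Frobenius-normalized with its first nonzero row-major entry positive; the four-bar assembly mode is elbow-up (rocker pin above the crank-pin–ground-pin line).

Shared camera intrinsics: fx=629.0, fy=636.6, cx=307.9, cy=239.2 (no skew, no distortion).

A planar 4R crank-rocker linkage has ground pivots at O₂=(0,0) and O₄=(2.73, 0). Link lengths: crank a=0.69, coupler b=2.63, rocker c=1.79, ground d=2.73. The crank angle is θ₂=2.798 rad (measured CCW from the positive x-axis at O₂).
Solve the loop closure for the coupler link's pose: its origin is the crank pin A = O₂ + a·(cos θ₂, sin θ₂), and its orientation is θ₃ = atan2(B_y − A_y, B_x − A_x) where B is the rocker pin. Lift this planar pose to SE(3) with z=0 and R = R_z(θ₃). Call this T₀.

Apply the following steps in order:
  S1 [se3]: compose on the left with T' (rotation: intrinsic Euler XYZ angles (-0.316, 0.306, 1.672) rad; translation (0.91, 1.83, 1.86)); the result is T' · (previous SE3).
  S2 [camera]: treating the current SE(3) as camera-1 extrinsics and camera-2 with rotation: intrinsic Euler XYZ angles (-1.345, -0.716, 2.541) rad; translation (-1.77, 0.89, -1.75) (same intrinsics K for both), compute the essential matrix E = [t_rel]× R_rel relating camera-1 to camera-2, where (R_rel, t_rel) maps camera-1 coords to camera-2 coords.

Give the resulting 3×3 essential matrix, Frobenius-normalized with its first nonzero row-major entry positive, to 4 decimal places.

source (fourbar_fk): coupler pose = R=[0.8863 -0.4632 0.0000; 0.4632 0.8863 0.0000; 0.0000 0.0000 1.0000], t=(-0.6497, 0.2324, 0.0000)
after S1 (compose_se3): R=[-0.5248 -0.7962 0.3012; 0.8451 -0.4449 0.2963; -0.1019 0.4101 0.9063], t=(0.7521, 1.2088, 2.1156)
after S2 (essential): [0.5956 0.3603 0.1242; -0.2896 0.3334 0.4355; 0.1633 -0.1796 -0.2374]

matrix = [0.5956 0.3603 0.1242; -0.2896 0.3334 0.4355; 0.1633 -0.1796 -0.2374]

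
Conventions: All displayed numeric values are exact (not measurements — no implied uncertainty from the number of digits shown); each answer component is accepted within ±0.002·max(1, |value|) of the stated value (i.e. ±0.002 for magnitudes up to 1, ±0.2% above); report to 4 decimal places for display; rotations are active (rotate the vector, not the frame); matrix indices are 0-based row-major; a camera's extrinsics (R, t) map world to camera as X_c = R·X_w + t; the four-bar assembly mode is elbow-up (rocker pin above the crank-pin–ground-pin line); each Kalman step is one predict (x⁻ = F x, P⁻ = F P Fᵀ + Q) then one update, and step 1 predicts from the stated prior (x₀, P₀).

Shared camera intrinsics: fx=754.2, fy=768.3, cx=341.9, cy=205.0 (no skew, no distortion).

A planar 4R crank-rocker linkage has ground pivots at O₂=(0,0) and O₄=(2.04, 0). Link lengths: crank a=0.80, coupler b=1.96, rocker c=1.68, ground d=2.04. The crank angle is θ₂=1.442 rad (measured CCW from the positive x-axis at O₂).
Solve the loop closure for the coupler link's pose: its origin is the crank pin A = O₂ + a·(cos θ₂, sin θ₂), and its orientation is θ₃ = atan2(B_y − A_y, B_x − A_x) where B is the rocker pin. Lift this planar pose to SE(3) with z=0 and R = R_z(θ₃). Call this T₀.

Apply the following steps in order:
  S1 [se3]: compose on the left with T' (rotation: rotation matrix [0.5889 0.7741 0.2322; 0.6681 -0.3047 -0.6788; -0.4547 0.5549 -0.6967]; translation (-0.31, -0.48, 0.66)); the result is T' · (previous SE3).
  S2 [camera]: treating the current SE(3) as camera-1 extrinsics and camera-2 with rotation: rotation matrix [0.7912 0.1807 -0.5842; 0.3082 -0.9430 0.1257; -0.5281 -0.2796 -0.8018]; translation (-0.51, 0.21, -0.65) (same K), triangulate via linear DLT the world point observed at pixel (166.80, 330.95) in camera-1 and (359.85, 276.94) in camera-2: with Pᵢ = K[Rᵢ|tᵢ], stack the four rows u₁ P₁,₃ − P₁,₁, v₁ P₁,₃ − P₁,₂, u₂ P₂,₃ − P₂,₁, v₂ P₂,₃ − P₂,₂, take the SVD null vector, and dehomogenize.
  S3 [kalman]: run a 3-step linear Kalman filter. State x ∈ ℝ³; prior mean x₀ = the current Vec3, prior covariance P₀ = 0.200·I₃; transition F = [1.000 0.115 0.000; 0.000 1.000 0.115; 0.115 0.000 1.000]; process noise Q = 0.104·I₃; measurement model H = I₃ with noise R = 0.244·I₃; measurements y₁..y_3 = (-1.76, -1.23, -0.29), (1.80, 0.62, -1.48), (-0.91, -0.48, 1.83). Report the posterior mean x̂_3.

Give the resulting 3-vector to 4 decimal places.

source (fourbar_fk): coupler pose = R=[0.8944 -0.4472 0.0000; 0.4472 0.8944 0.0000; 0.0000 0.0000 1.0000], t=(0.1028, 0.7934, 0.0000)
after S1 (compose_se3): R=[0.8729 0.4290 0.2322; 0.4613 -0.5713 -0.6788; -0.1586 0.6997 -0.6967], t=(0.3647, -0.6531, 1.0535)
after S2 (triangulate): (-0.4398, -0.2209, -1.5739)
after S3 (kf_track): (-0.2455, -0.3287, 0.2605)

result = (-0.2455, -0.3287, 0.2605)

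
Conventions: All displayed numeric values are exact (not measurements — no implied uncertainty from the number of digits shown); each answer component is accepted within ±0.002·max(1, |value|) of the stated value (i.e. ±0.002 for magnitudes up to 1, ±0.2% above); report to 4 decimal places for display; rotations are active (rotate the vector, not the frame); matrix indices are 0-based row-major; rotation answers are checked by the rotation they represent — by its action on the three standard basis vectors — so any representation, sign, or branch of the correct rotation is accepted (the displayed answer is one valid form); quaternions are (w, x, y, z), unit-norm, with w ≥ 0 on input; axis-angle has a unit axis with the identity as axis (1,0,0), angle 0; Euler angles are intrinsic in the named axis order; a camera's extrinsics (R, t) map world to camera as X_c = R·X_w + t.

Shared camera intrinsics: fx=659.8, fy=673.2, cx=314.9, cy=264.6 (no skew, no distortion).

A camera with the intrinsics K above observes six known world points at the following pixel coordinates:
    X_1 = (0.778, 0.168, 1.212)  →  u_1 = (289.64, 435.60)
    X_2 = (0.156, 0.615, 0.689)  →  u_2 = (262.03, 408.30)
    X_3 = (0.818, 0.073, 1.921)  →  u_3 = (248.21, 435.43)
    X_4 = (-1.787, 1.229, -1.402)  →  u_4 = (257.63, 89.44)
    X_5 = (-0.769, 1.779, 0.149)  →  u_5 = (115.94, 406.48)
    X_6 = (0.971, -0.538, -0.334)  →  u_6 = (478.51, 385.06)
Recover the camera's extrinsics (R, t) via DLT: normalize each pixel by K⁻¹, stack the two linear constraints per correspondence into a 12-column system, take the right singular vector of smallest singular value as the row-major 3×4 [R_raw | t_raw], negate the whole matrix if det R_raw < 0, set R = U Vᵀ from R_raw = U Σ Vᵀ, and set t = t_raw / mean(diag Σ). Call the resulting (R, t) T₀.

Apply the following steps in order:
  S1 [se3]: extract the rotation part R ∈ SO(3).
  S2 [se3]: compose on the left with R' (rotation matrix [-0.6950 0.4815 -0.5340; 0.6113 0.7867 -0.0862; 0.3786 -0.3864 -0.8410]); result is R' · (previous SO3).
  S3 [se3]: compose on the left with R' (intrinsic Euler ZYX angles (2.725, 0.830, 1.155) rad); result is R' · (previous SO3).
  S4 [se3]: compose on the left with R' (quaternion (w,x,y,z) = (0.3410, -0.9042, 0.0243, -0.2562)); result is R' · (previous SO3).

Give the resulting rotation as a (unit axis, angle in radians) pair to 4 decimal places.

rotation (axis_angle) = ((-0.2639, 0.0100, 0.9645), 2.1329)

source (pnp_recover): camera pose = R=[0.4958 -0.5220 -0.6940; 0.8362 0.5028 0.2192; 0.2345 -0.6890 0.6858], t=(0.3200, 0.4801, 4.9298)
after S1 (rot_of_se3): [0.4958 -0.5220 -0.6940; 0.8362 0.5028 0.2192; 0.2345 -0.6890 0.6858]
after S2 (compose_so3): [-0.0672 0.9728 0.2217; 0.9407 0.1358 -0.3110; -0.3326 0.1876 -0.9242]
after S3 (compose_so3): [-0.7254 -0.6881 0.0158; -0.4272 0.4322 -0.7942; 0.5397 -0.5829 -0.6075]
after S4 (compose_so3): [-0.4263 -0.8201 -0.3817; 0.8120 -0.5328 0.2381; -0.3986 -0.2084 0.8931]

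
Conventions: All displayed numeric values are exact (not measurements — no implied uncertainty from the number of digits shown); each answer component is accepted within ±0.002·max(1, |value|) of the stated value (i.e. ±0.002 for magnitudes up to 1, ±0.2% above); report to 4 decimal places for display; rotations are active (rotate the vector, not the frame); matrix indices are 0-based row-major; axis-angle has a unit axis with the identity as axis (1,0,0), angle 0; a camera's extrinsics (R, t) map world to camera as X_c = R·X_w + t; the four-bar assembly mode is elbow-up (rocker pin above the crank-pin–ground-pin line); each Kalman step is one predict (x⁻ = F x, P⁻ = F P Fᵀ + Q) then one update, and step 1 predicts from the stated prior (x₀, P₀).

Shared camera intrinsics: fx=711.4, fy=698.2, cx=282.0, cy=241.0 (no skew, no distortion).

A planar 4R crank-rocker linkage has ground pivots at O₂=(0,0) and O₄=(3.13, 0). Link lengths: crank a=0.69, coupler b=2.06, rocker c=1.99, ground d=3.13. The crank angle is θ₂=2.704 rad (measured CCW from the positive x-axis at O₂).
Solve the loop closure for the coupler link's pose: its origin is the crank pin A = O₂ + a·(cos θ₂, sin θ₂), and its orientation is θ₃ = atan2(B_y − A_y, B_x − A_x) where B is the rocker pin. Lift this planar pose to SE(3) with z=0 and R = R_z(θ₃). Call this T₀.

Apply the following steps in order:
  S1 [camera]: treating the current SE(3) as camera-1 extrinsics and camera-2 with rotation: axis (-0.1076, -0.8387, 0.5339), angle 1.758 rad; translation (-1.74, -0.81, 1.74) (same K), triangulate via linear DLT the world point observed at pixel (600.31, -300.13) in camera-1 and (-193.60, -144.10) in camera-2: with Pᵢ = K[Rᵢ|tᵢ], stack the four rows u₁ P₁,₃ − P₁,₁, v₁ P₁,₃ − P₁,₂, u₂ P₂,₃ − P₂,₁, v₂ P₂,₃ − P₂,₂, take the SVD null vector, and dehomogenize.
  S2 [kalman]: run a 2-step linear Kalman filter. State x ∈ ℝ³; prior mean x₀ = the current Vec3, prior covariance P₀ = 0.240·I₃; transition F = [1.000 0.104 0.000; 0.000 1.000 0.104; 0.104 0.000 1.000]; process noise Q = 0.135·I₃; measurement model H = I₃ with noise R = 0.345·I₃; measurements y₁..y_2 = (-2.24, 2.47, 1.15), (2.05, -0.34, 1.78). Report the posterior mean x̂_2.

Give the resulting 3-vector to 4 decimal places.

source (fourbar_fk): coupler pose = R=[0.9577 -0.2879 0.0000; 0.2879 0.9577 0.0000; 0.0000 0.0000 1.0000], t=(-0.6250, 0.2924, 0.0000)
after S1 (triangulate): (0.8092, -1.7103, 1.4355)
after S2 (kf_track): (0.5771, 0.2284, 1.5441)

result = (0.5771, 0.2284, 1.5441)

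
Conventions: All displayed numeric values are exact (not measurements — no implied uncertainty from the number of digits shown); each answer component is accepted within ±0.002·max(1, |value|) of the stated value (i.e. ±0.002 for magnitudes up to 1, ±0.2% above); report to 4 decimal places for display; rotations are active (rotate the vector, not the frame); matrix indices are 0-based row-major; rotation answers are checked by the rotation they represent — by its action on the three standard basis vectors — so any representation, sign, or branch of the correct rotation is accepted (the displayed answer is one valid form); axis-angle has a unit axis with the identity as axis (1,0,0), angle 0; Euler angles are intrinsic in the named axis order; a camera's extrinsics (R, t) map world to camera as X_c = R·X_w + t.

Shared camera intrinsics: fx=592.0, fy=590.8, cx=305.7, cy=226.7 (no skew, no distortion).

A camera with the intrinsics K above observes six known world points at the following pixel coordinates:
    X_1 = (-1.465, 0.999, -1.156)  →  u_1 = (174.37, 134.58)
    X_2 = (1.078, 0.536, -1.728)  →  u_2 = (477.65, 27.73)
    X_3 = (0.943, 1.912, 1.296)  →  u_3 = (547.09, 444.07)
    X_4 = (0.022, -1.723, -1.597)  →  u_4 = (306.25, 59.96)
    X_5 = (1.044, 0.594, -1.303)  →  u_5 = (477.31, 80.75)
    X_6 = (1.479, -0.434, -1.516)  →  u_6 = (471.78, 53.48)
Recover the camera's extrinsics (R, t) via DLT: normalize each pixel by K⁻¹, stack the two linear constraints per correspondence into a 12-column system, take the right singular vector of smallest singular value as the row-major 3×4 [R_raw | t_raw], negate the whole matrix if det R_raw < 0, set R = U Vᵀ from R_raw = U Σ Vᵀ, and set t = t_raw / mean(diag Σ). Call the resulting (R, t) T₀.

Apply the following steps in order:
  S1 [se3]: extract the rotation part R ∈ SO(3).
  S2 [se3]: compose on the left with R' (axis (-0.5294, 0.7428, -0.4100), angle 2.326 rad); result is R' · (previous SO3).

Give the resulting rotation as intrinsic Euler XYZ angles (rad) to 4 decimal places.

source (pnp_recover): camera pose = R=[0.9811 0.1742 0.0849; -0.1275 0.2506 0.9597; 0.1459 -0.9523 0.2680], t=(0.4201, 0.0104, 5.7199)
after S1 (rot_of_se3): [0.9811 0.1742 0.0849; -0.1275 0.2506 0.9597; 0.1459 -0.9523 0.2680]
after S2 (compose_so3): [-0.0305 -0.9917 -0.1247; -0.9928 0.0156 0.1186; -0.1157 0.1274 -0.9851]

rotation (euler_xyz) = (-3.0217, -0.1250, 1.6015)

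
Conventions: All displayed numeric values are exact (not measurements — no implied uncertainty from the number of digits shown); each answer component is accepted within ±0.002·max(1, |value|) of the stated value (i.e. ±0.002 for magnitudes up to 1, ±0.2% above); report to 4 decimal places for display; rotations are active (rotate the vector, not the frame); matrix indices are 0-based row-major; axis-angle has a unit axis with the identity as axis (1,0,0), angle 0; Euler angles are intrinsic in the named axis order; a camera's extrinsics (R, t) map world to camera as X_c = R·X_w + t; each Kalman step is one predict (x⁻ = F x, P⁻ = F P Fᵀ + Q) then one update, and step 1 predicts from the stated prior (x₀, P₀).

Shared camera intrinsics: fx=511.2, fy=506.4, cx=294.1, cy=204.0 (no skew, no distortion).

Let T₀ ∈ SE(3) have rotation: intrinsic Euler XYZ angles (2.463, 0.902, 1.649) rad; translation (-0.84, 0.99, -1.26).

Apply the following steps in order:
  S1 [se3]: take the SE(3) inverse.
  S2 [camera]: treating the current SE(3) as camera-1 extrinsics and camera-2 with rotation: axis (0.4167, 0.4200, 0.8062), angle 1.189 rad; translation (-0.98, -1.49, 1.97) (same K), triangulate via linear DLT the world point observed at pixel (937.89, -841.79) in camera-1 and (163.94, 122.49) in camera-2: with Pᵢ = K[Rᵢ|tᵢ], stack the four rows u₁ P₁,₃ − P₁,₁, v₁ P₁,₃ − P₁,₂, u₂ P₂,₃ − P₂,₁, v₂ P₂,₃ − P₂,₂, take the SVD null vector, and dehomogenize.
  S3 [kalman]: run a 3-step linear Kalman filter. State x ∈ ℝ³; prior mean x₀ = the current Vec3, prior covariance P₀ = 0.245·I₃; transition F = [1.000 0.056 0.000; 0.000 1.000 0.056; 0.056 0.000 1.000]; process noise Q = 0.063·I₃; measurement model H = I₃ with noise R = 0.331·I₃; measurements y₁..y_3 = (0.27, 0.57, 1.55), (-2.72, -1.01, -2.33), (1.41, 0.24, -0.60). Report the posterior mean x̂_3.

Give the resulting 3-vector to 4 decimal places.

after S1 (invert_se3): R=[-0.0484 -0.8146 0.5781; -0.6181 -0.4302 -0.6579; 0.7846 -0.3892 -0.4827], t=(1.4941, -0.9224, 0.4362)
after S2 (triangulate): (1.0960, 0.4802, 0.2926)
after S3 (kf_track): (0.0794, 0.0107, -0.4827)

result = (0.0794, 0.0107, -0.4827)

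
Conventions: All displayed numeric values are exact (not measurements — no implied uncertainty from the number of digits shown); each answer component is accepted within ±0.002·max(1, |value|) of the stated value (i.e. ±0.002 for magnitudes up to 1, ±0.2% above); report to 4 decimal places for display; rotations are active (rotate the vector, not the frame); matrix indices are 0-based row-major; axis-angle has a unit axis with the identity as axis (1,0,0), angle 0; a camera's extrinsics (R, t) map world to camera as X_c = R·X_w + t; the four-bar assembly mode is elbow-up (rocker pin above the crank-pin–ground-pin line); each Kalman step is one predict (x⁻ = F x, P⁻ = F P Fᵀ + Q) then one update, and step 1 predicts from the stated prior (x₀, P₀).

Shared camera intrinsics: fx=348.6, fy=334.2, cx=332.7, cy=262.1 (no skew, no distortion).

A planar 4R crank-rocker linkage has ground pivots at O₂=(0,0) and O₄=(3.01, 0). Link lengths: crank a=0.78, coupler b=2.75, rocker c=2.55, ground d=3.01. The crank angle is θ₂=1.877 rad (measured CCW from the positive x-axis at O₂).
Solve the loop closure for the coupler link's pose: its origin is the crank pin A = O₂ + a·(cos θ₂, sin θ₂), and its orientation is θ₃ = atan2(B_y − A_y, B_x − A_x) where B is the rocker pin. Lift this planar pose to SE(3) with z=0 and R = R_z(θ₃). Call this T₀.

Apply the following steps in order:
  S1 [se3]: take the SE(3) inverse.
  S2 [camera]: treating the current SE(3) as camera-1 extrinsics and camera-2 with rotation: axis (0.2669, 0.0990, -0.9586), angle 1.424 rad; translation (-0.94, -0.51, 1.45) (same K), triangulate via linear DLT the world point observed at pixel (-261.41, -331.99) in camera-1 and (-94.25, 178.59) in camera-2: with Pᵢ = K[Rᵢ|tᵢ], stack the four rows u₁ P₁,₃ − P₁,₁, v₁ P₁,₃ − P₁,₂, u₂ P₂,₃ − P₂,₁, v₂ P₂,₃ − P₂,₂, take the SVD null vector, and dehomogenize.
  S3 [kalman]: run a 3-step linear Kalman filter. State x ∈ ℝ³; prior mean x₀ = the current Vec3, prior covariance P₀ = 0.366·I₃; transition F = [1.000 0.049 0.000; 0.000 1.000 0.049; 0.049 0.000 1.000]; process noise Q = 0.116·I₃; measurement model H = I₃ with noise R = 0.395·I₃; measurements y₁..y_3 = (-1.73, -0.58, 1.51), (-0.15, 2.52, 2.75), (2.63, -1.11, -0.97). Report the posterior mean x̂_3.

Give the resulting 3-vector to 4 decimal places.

source (fourbar_fk): coupler pose = R=[0.8136 -0.5814 0.0000; 0.5814 0.8136 0.0000; 0.0000 0.0000 1.0000], t=(-0.2351, 0.7437, 0.0000)
after S1 (invert_se3): R=[0.8136 0.5814 0.0000; -0.5814 0.8136 0.0000; 0.0000 0.0000 1.0000], t=(-0.2411, -0.7418, 0.0000)
after S2 (triangulate): (-0.5763, -1.6106, 0.9660)
after S3 (kf_track): (0.6909, -0.0420, 0.6937)

result = (0.6909, -0.0420, 0.6937)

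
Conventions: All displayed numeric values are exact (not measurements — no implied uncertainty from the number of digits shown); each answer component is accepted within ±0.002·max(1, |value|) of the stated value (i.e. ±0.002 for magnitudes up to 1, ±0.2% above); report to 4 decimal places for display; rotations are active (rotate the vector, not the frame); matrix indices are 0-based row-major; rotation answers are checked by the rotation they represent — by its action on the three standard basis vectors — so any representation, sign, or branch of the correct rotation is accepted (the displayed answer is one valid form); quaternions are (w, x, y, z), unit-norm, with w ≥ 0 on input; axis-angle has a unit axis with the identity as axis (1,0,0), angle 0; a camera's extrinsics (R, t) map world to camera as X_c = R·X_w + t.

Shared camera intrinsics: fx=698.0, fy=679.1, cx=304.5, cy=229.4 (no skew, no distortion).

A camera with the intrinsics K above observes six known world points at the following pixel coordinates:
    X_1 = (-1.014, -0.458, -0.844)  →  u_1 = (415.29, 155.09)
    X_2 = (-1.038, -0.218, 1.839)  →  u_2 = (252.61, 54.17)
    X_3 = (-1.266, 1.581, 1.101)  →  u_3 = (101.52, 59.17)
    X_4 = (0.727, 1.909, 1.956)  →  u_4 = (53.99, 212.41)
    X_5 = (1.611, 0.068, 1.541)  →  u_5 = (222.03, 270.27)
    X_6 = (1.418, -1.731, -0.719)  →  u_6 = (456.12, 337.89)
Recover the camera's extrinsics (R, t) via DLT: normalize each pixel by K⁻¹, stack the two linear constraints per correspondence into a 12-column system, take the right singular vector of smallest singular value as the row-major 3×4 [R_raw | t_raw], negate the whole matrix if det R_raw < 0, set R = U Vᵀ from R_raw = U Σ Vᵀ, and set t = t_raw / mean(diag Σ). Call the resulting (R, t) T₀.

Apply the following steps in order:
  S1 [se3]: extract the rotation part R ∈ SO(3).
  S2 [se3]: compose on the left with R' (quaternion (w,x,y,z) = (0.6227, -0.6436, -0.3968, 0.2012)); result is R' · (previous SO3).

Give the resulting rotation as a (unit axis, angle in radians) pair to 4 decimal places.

rotation (axis_angle) = ((-0.6095, -0.0677, 0.7899), 2.8564)

source (pnp_recover): camera pose = R=[-0.1266 -0.8742 -0.4687; 0.8558 0.1427 -0.4973; 0.5016 -0.4641 0.7301], t=(-0.0200, -0.1100, 6.6107)
after S1 (rot_of_se3): [-0.1266 -0.8742 -0.4687; 0.8558 0.1427 -0.4973; 0.5016 -0.4641 0.7301]
after S2 (compose_so3): [-0.2316 -0.1414 -0.9625; 0.3031 -0.9506 0.0668; -0.9244 -0.2762 0.2631]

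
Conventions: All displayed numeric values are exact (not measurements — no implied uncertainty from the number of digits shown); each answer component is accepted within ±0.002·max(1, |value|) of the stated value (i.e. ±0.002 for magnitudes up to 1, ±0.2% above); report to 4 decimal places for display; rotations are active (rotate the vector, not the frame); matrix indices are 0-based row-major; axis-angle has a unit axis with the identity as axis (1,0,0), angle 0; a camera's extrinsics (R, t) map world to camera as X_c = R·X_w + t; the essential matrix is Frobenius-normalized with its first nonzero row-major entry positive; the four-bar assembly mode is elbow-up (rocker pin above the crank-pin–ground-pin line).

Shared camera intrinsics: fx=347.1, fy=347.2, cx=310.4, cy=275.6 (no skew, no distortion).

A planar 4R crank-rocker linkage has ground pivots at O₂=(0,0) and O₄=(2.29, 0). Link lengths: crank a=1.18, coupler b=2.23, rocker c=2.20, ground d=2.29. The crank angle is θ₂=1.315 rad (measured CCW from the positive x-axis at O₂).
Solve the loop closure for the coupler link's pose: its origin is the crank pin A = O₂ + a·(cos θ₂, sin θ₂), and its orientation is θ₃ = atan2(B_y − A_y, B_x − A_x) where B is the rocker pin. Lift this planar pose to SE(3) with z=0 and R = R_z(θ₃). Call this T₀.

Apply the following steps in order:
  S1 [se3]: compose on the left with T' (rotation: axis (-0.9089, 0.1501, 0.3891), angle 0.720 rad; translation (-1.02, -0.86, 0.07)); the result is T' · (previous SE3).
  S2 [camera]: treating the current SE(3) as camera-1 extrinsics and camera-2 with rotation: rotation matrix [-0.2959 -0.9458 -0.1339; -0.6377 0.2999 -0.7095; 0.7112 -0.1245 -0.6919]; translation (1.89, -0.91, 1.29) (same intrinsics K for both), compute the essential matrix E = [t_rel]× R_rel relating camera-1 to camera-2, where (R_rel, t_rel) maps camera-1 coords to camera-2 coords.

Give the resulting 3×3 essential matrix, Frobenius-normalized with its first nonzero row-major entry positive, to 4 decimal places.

source (fourbar_fk): coupler pose = R=[0.8802 -0.4745 0.0000; 0.4745 0.8802 0.0000; 0.0000 0.0000 1.0000], t=(0.2986, 1.1416, 0.0000)
after S1 (compose_se3): R=[0.7044 -0.7097 0.0112; 0.5554 0.5610 0.6138; -0.4419 -0.4262 0.7894], t=(-1.0659, 0.0711, -0.6534)
after S2 (essential): [0.0282 -0.2076 -0.4073; 0.1862 0.1605 -0.5529; 0.1921 0.6191 0.0621]

matrix = [0.0282 -0.2076 -0.4073; 0.1862 0.1605 -0.5529; 0.1921 0.6191 0.0621]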